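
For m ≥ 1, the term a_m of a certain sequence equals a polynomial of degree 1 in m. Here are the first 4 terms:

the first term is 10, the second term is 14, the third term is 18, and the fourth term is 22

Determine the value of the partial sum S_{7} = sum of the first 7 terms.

1st diffs: 4, 4, 4 (constant).
So a_m = 4m + 6.
Continuing: 26, 30, 34.
Summing m = 1..7 (7 terms) gives 154.

154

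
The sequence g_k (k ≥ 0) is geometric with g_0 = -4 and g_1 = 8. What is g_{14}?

Common ratio r = -2.
g_k = (-4)·(-2)^(k-0).
g_{14} = (-4)·(-2)^14 = -65536.

-65536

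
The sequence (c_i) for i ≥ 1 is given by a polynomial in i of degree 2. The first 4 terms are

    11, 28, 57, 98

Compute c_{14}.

1st diffs: 17, 29, 41.
2nd diffs: 12, 12 (constant).
Newton forward-difference form: c_i = 11 + 17·C(i-1,1) + 12·C(i-1,2).
At i = 14: i-1 = 13, so c_{14} = 11 + 221 + 936 = 1168.

1168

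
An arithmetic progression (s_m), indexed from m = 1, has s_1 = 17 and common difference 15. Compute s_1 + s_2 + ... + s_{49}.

s_m = 17 + (m - 1)·15.
s_{49} = 737; S = 49·(17 + 737)/2 = 18473.

18473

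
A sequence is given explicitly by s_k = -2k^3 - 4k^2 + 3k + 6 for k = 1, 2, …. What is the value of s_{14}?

s_{14} = -2·14^3 - 4·14^2 + 3·14 + 6 = -6224.

-6224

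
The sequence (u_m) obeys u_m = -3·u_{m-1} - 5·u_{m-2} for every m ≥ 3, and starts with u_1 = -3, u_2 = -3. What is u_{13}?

-1299

Applying the relation repeatedly:
u_3 = 24; u_4 = -57; u_5 = 51; …; u_{10} = -4593; u_{11} = 16899; u_{12} = -27732; u_{13} = -1299.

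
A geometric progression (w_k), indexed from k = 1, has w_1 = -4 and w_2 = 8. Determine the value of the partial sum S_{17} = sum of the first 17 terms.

-174764

Common ratio r = -2.
w_k = (-4)·(-2)^(k-1).
S = (-4)·((-2)^17 - 1)/(-2 - 1) = (-4)·(-131072 - 1)/(-3) = -174764.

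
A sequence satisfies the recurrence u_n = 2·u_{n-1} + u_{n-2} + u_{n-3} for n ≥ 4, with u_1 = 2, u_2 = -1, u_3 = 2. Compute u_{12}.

Step forward from the initial values:
u_4 = 5  u_5 = 11  u_6 = 29  u_7 = 74  u_8 = 188  u_9 = 479  u_{10} = 1220  u_{11} = 3107  u_{12} = 7913.

7913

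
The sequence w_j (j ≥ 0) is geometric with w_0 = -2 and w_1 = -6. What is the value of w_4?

-162

Common ratio r = 3.
w_j = (-2)·3^(j-0).
w_4 = (-2)·3^4 = -162.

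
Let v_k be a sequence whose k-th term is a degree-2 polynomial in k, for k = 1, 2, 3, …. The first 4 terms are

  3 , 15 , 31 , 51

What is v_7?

135

1st diffs: 12, 16, 20.
2nd diffs: 4, 4 (constant).
Newton forward-difference form: v_k = 3 + 12·C(k-1,1) + 4·C(k-1,2).
At k = 7: k-1 = 6, so v_7 = 3 + 72 + 60 = 135.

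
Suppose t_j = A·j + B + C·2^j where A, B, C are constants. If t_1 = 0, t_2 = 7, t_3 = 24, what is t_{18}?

At j = 1, 2, 3: A + B + 2C = 0; 2A + B + 4C = 7; 3A + B + 8C = 24.
Subtracting the first from the second: A + 2C = 7.
Subtracting the second from the third: A + 4C = 17.
Solving: C = 5, A = -3, then B = -7.
Therefore t_{18} = -54 + (-7) + 5·262144 = 1310659.

1310659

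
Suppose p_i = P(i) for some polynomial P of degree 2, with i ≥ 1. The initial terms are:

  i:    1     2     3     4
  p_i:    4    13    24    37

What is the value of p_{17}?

1st diffs: 9, 11, 13.
2nd diffs: 2, 2 (constant).
So p_i = i^2 + 6i - 3.
Evaluating at i = 17 gives p_{17} = 388.

388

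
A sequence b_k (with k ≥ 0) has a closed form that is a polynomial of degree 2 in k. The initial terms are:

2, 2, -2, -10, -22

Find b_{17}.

1st diffs: 0, -4, -8, -12.
2nd diffs: -4, -4, -4 (constant).
Newton forward-difference form: b_k = 2 + (-4)·C(k,2).
At k = 17: k = 17, so b_{17} = 2 - 544 = -542.

-542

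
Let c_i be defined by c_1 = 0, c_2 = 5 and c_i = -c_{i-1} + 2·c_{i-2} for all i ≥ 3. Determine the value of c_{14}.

Compute successive terms:
c_3 = -5; c_4 = 15; c_5 = -25; …; c_{11} = -1705; c_{12} = 3415; c_{13} = -6825; c_{14} = 13655.
(Characteristic roots are 1 and -2.)

13655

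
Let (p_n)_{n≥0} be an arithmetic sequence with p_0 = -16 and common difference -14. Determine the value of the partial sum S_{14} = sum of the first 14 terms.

p_n = -16 + (n - 0)·(-14).
p_{13} = -198; S = 14·(-16 + (-198))/2 = -1498.

-1498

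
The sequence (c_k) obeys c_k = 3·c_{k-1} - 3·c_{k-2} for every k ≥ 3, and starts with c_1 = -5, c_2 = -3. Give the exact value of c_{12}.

c_3 = 6  c_4 = 27  c_5 = 63  c_6 = 108  c_7 = 135  c_8 = 81  c_9 = -162  c_{10} = -729  c_{11} = -1701  c_{12} = -2916.

-2916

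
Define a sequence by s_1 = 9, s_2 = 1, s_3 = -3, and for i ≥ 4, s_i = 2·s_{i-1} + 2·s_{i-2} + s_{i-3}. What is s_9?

Applying the relation repeatedly:
s_4 = 5  s_5 = 5  s_6 = 17  s_7 = 49  s_8 = 137  s_9 = 389.

389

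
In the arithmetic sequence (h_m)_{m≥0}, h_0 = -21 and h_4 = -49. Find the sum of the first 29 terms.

-3451

Common difference d = (-49 - (-21)) / (4 - 0) = -7.
h_m = -21 + (m - 0)·(-7).
h_{28} = -217; S = 29·(-21 + (-217))/2 = -3451.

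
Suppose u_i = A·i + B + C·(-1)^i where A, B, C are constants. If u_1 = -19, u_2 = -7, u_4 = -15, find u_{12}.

-47

Plug in i = 1, 2, 4: A + B - C = -19; 2A + B + C = -7; 4A + B + C = -15.
Subtracting the first from the second: A + 2C = 12.
Subtracting the second from the third: 2A = -8.
Solving: C = 8, A = -4, then B = -7.
So u_i = -4·i + (-7) + 8·(-1)^i; at i=12 this is -47.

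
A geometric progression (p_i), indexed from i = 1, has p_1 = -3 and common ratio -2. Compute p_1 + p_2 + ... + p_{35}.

p_i = (-3)·(-2)^(i-1).
S = (-3)·((-2)^35 - 1)/(-2 - 1) = (-3)·(-34359738368 - 1)/(-3) = -34359738369.

-34359738369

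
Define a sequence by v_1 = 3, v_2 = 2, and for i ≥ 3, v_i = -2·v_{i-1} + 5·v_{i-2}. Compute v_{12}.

-394292

v_3 = 11  v_4 = -12  v_5 = 79  v_6 = -218  v_7 = 831  v_8 = -2752  v_9 = 9659  v_{10} = -33078  v_{11} = 114451  v_{12} = -394292.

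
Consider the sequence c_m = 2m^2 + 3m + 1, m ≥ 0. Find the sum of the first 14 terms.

Over m = 0..13: Σm = 91, Σm² = 819.
Total = (2)·819 + (3)·91 + (1)·14 = 1925.

1925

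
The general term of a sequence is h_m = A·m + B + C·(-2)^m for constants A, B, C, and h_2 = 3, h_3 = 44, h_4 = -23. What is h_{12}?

At m = 2, 3, 4: 2A + B + 4C = 3; 3A + B - 8C = 44; 4A + B + 16C = -23.
Subtracting the first from the second: A - 12C = 41.
Subtracting the second from the third: A + 24C = -67.
Solving: C = -3, A = 5, then B = 5.
So h_m = 5·m + 5 + (-3)·(-2)^m; at m=12 this is -12223.

-12223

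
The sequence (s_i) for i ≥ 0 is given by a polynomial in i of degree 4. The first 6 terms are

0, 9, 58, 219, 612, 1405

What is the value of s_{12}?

42348

1st diffs: 9, 49, 161, 393, 793.
2nd diffs: 40, 112, 232, 400.
3rd diffs: 72, 120, 168.
4th diffs: 48, 48 (constant).
So s_i = 2i^4 + 6i^2 + i.
Evaluating at i = 12 gives s_{12} = 42348.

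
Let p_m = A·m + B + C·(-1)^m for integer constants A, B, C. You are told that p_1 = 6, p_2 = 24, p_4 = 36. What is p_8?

The three given values yield: A + B - C = 6; 2A + B + C = 24; 4A + B + C = 36.
Subtracting the first from the second: A + 2C = 18.
Subtracting the second from the third: 2A = 12.
Solving: C = 6, A = 6, then B = 6.
So p_m = 6·m + 6 + 6·(-1)^m; at m=8 this is 60.

60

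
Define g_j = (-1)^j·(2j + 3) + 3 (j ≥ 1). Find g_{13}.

-26

(-1)^13 = -1; 2j + 3 at j=13 is 29; so g_{13} = -26.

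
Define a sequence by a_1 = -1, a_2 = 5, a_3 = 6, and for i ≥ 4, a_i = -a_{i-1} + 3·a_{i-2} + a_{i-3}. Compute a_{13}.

1283

Step forward from the initial values:
a_4 = 8;  a_5 = 15;  a_6 = 15;  a_7 = 38;  a_8 = 22;  a_9 = 107;  a_{10} = -3;  a_{11} = 346;  a_{12} = -248;  a_{13} = 1283.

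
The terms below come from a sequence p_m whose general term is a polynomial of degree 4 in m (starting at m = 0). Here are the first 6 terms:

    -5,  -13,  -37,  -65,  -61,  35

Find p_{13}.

1st diffs: -8, -24, -28, 4, 96.
2nd diffs: -16, -4, 32, 92.
3rd diffs: 12, 36, 60.
4th diffs: 24, 24 (constant).
So p_m = m^4 - 4m^3 - 3m^2 - 2m - 5.
Evaluating at m = 13 gives p_{13} = 19235.

19235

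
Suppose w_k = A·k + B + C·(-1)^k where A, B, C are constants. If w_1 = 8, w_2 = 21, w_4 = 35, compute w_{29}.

204

At k = 1, 2, 4: A + B - C = 8; 2A + B + C = 21; 4A + B + C = 35.
Subtracting the first from the second: A + 2C = 13.
Subtracting the second from the third: 2A = 14.
Solving: C = 3, A = 7, then B = 4.
Therefore w_{29} = 203 + 4 + 3·(-1) = 204.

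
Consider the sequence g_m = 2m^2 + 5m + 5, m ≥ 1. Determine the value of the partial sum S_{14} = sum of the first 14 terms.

2625

Over m = 1..14: Σm = 105, Σm² = 1015.
Total = (2)·1015 + (5)·105 + (5)·14 = 2625.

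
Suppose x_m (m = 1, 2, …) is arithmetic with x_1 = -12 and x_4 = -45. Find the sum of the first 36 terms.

-7362

Common difference d = (-45 - (-12)) / (4 - 1) = -11.
x_m = -12 + (m - 1)·(-11).
x_{36} = -397; S = 36·(-12 + (-397))/2 = -7362.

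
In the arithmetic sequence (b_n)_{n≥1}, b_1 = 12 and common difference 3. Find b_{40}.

129

b_n = 12 + (n - 1)·3.
b_{40} = 12 + 39·3 = 129.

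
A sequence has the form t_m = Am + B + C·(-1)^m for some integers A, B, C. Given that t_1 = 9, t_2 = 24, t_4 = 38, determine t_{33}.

At m = 1, 2, 4: A + B - C = 9; 2A + B + C = 24; 4A + B + C = 38.
Subtracting the first from the second: A + 2C = 15.
Subtracting the second from the third: 2A = 14.
Solving: C = 4, A = 7, then B = 6.
Hence t_{33} = 7·33 + 6 + 4·(-1) = 233.

233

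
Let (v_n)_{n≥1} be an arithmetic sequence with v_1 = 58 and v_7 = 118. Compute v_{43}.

Common difference d = (118 - 58) / (7 - 1) = 10.
v_n = 58 + (n - 1)·10.
v_{43} = 58 + 42·10 = 478.

478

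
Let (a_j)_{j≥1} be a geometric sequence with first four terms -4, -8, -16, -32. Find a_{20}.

-2097152

Common ratio r = 2.
a_j = (-4)·2^(j-1).
a_{20} = (-4)·2^19 = -2097152.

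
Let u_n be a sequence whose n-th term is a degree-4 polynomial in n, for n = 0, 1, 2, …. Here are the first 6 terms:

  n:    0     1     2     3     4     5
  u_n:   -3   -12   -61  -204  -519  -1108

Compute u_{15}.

1st diffs: -9, -49, -143, -315, -589.
2nd diffs: -40, -94, -172, -274.
3rd diffs: -54, -78, -102.
4th diffs: -24, -24 (constant).
So u_n = -n^4 - 3n^3 - 4n^2 - n - 3.
Evaluating at n = 15 gives u_{15} = -61668.

-61668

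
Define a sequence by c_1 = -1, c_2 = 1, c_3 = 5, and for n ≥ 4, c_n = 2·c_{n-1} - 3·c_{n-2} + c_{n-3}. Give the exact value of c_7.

-22

Applying the relation repeatedly:
c_4 = 6;  c_5 = -2;  c_6 = -17;  c_7 = -22.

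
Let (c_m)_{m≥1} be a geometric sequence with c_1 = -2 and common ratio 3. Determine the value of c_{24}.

c_m = (-2)·3^(m-1).
c_{24} = (-2)·3^23 = -188286357654.

-188286357654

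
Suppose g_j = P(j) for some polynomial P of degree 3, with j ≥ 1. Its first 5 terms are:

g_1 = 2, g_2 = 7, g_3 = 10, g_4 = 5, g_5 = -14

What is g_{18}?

-4265

1st diffs: 5, 3, -5, -19.
2nd diffs: -2, -8, -14.
3rd diffs: -6, -6 (constant).
So g_j = -j^3 + 5j^2 - 3j + 1.
Evaluating at j = 18 gives g_{18} = -4265.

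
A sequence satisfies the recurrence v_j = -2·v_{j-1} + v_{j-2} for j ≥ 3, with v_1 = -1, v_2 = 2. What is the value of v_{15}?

-195025

Applying the relation repeatedly:
v_3 = -5  v_4 = 12  v_5 = -29  …  v_{12} = 13860  v_{13} = -33461  v_{14} = 80782  v_{15} = -195025.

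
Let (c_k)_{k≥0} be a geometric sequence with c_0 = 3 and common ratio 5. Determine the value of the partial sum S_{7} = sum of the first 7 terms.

58593

c_k = 3·5^(k-0).
S = 3·(5^7 - 1)/(5 - 1) = 3·(78125 - 1)/(4) = 58593.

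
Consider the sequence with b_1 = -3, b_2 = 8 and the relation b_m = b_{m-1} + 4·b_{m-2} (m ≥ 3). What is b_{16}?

1081628

Applying the relation repeatedly:
b_3 = -4; b_4 = 28; b_5 = 12; …; b_{13} = 63372; b_{14} = 165628; b_{15} = 419116; b_{16} = 1081628.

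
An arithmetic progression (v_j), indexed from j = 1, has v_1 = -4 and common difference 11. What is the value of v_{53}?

v_j = -4 + (j - 1)·11.
v_{53} = -4 + 52·11 = 568.

568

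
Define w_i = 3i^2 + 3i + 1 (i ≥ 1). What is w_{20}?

w_{20} = 3·20^2 + 3·20 + 1 = 1261.

1261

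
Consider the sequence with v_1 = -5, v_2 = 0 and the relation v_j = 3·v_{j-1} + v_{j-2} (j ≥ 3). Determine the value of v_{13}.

Compute successive terms:
v_3 = -5  v_4 = -15  v_5 = -50  …  v_{10} = -19635  v_{11} = -64850  v_{12} = -214185  v_{13} = -707405.

-707405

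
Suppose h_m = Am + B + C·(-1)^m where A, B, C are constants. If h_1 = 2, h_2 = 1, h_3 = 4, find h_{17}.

The three given values yield: A + B - C = 2; 2A + B + C = 1; 3A + B - C = 4.
Subtracting the first from the second: A + 2C = -1.
Subtracting the second from the third: A - 2C = 3.
Solving: C = -1, A = 1, then B = 0.
Hence h_{17} = 1·17 + 0 + (-1)·(-1) = 18.

18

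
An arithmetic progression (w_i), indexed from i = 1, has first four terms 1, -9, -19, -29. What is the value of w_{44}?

-429

Common difference d = -10.
w_i = 1 + (i - 1)·(-10).
w_{44} = 1 + 43·(-10) = -429.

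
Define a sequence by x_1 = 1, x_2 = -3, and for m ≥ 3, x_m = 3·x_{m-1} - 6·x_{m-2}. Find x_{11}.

-12879

x_3 = -15  x_4 = -27  x_5 = 9  x_6 = 189  x_7 = 513  x_8 = 405  x_9 = -1863  x_{10} = -8019  x_{11} = -12879.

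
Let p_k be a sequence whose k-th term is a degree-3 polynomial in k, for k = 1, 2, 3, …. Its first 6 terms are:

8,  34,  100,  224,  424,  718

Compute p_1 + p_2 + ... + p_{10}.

9830

1st diffs: 26, 66, 124, 200, 294.
2nd diffs: 40, 58, 76, 94.
3rd diffs: 18, 18, 18 (constant).
So p_k = 3k^3 + 2k^2 - k + 4.
Continuing: 1124, 1660, 2344, 3194.
Summing k = 1..10 (10 terms) gives 9830.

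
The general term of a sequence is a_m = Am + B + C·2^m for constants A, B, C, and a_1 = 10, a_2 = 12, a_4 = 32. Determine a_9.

1014

The three given values yield: A + B + 2C = 10; 2A + B + 4C = 12; 4A + B + 16C = 32.
Subtracting the first from the second: A + 2C = 2.
Subtracting the second from the third: 2A + 12C = 20.
Solving: C = 2, A = -2, then B = 8.
Therefore a_9 = -18 + 8 + 2·512 = 1014.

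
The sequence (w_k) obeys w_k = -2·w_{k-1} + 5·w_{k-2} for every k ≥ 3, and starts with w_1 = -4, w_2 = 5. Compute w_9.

-44220

Step forward from the initial values:
w_3 = -30, w_4 = 85, w_5 = -320, w_6 = 1065, w_7 = -3730, w_8 = 12785, w_9 = -44220.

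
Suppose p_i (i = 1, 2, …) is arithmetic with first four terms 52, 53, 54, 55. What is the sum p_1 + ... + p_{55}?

Common difference d = 1.
p_i = 52 + (i - 1)·1.
p_{55} = 106; S = 55·(52 + 106)/2 = 4345.

4345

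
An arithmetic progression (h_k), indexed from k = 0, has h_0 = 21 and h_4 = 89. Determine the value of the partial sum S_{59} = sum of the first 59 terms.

30326

Common difference d = (89 - 21) / (4 - 0) = 17.
h_k = 21 + (k - 0)·17.
h_{58} = 1007; S = 59·(21 + 1007)/2 = 30326.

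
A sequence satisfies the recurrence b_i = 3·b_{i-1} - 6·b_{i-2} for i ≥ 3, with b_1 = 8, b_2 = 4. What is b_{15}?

b_3 = -36; b_4 = -132; b_5 = -180; …; b_{12} = -80676; b_{13} = 172044; b_{14} = 1000188; b_{15} = 1968300.

1968300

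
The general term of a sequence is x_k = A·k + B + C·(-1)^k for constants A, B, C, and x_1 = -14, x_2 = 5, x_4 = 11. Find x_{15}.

28

At k = 1, 2, 4: A + B - C = -14; 2A + B + C = 5; 4A + B + C = 11.
Subtracting the first from the second: A + 2C = 19.
Subtracting the second from the third: 2A = 6.
Solving: C = 8, A = 3, then B = -9.
Therefore x_{15} = 45 + (-9) + 8·(-1) = 28.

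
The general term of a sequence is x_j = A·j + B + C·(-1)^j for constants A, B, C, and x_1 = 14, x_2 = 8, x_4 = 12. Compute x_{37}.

The three given values yield: A + B - C = 14; 2A + B + C = 8; 4A + B + C = 12.
Subtracting the first from the second: A + 2C = -6.
Subtracting the second from the third: 2A = 4.
Solving: C = -4, A = 2, then B = 8.
Therefore x_{37} = 74 + 8 + (-4)·(-1) = 86.

86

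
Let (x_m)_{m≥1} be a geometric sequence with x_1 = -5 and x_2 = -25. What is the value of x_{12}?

-244140625

Common ratio r = 5.
x_m = (-5)·5^(m-1).
x_{12} = (-5)·5^11 = -244140625.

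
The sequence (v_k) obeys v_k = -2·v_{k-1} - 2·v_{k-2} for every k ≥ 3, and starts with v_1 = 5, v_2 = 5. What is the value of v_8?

v_3 = -20; v_4 = 30; v_5 = -20; v_6 = -20; v_7 = 80; v_8 = -120.

-120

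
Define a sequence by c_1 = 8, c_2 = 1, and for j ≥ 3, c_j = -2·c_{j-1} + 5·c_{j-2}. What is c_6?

Iterate the recurrence:
c_3 = 38;  c_4 = -71;  c_5 = 332;  c_6 = -1019.

-1019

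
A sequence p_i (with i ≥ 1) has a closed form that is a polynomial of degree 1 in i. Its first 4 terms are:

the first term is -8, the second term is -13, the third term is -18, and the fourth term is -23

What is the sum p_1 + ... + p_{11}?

1st diffs: -5, -5, -5 (constant).
So p_i = -5i - 3.
Continuing: …, -28, -33, -38, -43, …, p_{11} = -58.
Summing i = 1..11 (11 terms) gives -363.

-363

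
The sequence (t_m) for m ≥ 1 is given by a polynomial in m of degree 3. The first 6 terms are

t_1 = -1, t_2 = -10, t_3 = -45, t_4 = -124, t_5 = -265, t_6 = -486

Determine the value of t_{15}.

-9045

1st diffs: -9, -35, -79, -141, -221.
2nd diffs: -26, -44, -62, -80.
3rd diffs: -18, -18, -18 (constant).
Newton forward-difference form: t_m = -1 + (-9)·C(m-1,1) + (-26)·C(m-1,2) + (-18)·C(m-1,3).
At m = 15: m-1 = 14, so t_{15} = -1 - 126 - 2366 - 6552 = -9045.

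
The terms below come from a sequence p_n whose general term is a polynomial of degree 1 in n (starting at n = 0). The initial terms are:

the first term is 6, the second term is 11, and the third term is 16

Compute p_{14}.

76

1st diffs: 5, 5 (constant).
So p_n = 5n + 6.
Evaluating at n = 14 gives p_{14} = 76.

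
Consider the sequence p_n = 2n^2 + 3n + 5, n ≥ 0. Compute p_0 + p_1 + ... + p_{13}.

Over n = 0..13: Σn = 91, Σn² = 819.
Total = (2)·819 + (3)·91 + (5)·14 = 1981.

1981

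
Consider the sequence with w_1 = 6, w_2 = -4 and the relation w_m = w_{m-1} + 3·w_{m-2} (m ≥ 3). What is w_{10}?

1874

Iterate the recurrence:
w_3 = 14;  w_4 = 2;  w_5 = 44;  w_6 = 50;  w_7 = 182;  w_8 = 332;  w_9 = 878;  w_{10} = 1874.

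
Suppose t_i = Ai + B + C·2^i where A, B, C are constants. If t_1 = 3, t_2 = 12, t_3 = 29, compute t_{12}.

At i = 1, 2, 3: A + B + 2C = 3; 2A + B + 4C = 12; 3A + B + 8C = 29.
Subtracting the first from the second: A + 2C = 9.
Subtracting the second from the third: A + 4C = 17.
Solving: C = 4, A = 1, then B = -6.
Therefore t_{12} = 12 + (-6) + 4·4096 = 16390.

16390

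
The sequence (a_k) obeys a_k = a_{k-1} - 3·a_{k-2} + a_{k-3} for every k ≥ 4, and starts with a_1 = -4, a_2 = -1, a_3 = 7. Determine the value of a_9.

-16

Compute successive terms:
a_4 = 6  a_5 = -16  a_6 = -27  a_7 = 27  a_8 = 92  a_9 = -16.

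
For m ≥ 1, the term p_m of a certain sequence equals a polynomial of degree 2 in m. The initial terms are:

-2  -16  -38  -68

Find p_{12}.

1st diffs: -14, -22, -30.
2nd diffs: -8, -8 (constant).
So p_m = -4m^2 - 2m + 4.
Evaluating at m = 12 gives p_{12} = -596.

-596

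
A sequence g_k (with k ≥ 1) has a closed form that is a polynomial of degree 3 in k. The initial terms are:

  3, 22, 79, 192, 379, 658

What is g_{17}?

1st diffs: 19, 57, 113, 187, 279.
2nd diffs: 38, 56, 74, 92.
3rd diffs: 18, 18, 18 (constant).
So g_k = 3k^3 + k^2 - 5k + 4.
Evaluating at k = 17 gives g_{17} = 14947.

14947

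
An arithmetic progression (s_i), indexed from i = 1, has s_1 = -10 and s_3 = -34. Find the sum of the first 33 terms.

Common difference d = (-34 - (-10)) / (3 - 1) = -12.
s_i = -10 + (i - 1)·(-12).
s_{33} = -394; S = 33·(-10 + (-394))/2 = -6666.

-6666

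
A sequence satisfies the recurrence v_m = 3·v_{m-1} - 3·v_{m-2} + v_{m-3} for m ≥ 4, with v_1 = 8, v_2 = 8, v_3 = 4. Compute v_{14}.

v_4 = -4  v_5 = -16  v_6 = -32  …  v_{11} = -172  v_{12} = -212  v_{13} = -256  v_{14} = -304.

-304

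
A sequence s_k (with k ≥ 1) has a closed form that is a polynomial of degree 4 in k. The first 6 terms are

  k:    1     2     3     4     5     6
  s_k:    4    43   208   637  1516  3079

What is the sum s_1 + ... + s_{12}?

1st diffs: 39, 165, 429, 879, 1563.
2nd diffs: 126, 264, 450, 684.
3rd diffs: 138, 186, 234.
4th diffs: 48, 48 (constant).
So s_k = 2k^4 + 3k^3 - 5k^2 + 3k + 1.
Continuing: …, 5608, 9433, 14932, 22531, …, s_{12} = 45973.
Summing k = 1..12 (12 terms) gives 136668.

136668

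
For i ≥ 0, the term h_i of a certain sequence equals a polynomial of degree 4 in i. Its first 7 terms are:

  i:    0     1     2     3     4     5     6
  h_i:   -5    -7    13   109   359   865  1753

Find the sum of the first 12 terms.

1st diffs: -2, 20, 96, 250, 506, 888.
2nd diffs: 22, 76, 154, 256, 382.
3rd diffs: 54, 78, 102, 126.
4th diffs: 24, 24, 24 (constant).
Newton forward-difference form: h_i = -5 + (-2)·C(i,1) + 22·C(i,2) + 54·C(i,3) + 24·C(i,4).
Continuing: …, 3173, 5299, 8329, 12485, …, h_{11} = 18013.
Summing i = 0..11 (12 terms) gives 50386.

50386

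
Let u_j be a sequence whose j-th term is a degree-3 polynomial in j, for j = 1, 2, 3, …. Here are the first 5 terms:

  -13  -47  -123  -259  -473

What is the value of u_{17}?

-15677

1st diffs: -34, -76, -136, -214.
2nd diffs: -42, -60, -78.
3rd diffs: -18, -18 (constant).
Newton forward-difference form: u_j = -13 + (-34)·C(j-1,1) + (-42)·C(j-1,2) + (-18)·C(j-1,3).
At j = 17: j-1 = 16, so u_{17} = -13 - 544 - 5040 - 10080 = -15677.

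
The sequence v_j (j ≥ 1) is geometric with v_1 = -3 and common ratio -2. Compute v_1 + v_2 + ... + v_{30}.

v_j = (-3)·(-2)^(j-1).
S = (-3)·((-2)^30 - 1)/(-2 - 1) = (-3)·(1073741824 - 1)/(-3) = 1073741823.

1073741823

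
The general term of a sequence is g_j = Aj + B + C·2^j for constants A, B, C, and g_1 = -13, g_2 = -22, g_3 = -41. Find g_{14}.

-81910

Plug in j = 1, 2, 3: A + B + 2C = -13; 2A + B + 4C = -22; 3A + B + 8C = -41.
Subtracting the first from the second: A + 2C = -9.
Subtracting the second from the third: A + 4C = -19.
Solving: C = -5, A = 1, then B = -4.
So g_j = 1·j + (-4) + (-5)·2^j; at j=14 this is -81910.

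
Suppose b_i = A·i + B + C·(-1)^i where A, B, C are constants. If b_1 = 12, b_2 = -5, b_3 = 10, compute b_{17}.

-4

Plug in i = 1, 2, 3: A + B - C = 12; 2A + B + C = -5; 3A + B - C = 10.
Subtracting the first from the second: A + 2C = -17.
Subtracting the second from the third: A - 2C = 15.
Solving: C = -8, A = -1, then B = 5.
Therefore b_{17} = -17 + 5 + (-8)·(-1) = -4.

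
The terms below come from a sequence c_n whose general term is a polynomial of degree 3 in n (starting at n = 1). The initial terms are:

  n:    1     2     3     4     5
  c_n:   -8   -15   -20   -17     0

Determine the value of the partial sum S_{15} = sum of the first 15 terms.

1st diffs: -7, -5, 3, 17.
2nd diffs: 2, 8, 14.
3rd diffs: 6, 6 (constant).
Newton forward-difference form: c_n = -8 + (-7)·C(n-1,1) + 2·C(n-1,2) + 6·C(n-1,3).
Continuing: …, 37, 100, 195, 328, …, c_{15} = 2260.
Summing n = 1..15 (15 terms) gives 8245.

8245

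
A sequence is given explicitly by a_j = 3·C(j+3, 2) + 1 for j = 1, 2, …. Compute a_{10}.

235

C(13, 2) = 78, so a_{10} = 235.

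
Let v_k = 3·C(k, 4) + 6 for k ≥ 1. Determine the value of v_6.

51

C(6, 4) = 15, so v_6 = 51.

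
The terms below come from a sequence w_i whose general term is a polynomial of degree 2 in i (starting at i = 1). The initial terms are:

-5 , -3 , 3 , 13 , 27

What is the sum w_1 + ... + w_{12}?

1st diffs: 2, 6, 10, 14.
2nd diffs: 4, 4, 4 (constant).
Newton forward-difference form: w_i = -5 + 2·C(i-1,1) + 4·C(i-1,2).
Continuing: …, 45, 67, 93, 123, …, w_{12} = 237.
Summing i = 1..12 (12 terms) gives 952.

952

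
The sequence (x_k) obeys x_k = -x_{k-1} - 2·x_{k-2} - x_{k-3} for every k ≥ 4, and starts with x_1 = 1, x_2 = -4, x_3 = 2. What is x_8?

Step forward from the initial values:
x_4 = 5  x_5 = -5  x_6 = -7  x_7 = 12  x_8 = 7.

7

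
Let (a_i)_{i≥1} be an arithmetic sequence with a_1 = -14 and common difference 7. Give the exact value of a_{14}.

77

a_i = -14 + (i - 1)·7.
a_{14} = -14 + 13·7 = 77.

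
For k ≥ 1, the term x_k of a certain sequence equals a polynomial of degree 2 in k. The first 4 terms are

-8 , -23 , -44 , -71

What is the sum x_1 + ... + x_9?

-1116

1st diffs: -15, -21, -27.
2nd diffs: -6, -6 (constant).
Newton forward-difference form: x_k = -8 + (-15)·C(k-1,1) + (-6)·C(k-1,2).
Continuing: …, -104, -143, -188, -239, …, x_9 = -296.
Summing k = 1..9 (9 terms) gives -1116.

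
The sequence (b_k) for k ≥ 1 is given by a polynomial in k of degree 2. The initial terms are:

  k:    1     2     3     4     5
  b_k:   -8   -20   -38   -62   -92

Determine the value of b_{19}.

1st diffs: -12, -18, -24, -30.
2nd diffs: -6, -6, -6 (constant).
Newton forward-difference form: b_k = -8 + (-12)·C(k-1,1) + (-6)·C(k-1,2).
At k = 19: k-1 = 18, so b_{19} = -8 - 216 - 918 = -1142.

-1142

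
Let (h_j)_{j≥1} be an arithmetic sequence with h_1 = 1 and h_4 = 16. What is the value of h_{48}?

236

Common difference d = (16 - 1) / (4 - 1) = 5.
h_j = 1 + (j - 1)·5.
h_{48} = 1 + 47·5 = 236.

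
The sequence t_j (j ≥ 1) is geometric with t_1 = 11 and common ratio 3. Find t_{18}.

1420541793

t_j = 11·3^(j-1).
t_{18} = 11·3^17 = 1420541793.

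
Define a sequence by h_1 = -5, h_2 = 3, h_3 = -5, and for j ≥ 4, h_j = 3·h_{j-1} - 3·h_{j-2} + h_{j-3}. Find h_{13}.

Compute successive terms:
h_4 = -29;  h_5 = -69;  h_6 = -125;  h_7 = -197;  h_8 = -285;  h_9 = -389;  h_{10} = -509;  h_{11} = -645;  h_{12} = -797;  h_{13} = -965.

-965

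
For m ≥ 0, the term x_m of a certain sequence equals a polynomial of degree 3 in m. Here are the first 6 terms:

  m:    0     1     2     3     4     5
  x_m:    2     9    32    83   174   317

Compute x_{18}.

12368

1st diffs: 7, 23, 51, 91, 143.
2nd diffs: 16, 28, 40, 52.
3rd diffs: 12, 12, 12 (constant).
So x_m = 2m^3 + 2m^2 + 3m + 2.
Evaluating at m = 18 gives x_{18} = 12368.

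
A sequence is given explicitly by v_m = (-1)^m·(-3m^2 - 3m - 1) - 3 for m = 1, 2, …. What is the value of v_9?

(-1)^9 = -1; -3m^2 - 3m - 1 at m=9 is -271; so v_9 = 268.

268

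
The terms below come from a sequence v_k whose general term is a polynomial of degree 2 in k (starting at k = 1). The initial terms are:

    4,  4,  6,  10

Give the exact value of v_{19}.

310

1st diffs: 0, 2, 4.
2nd diffs: 2, 2 (constant).
Newton forward-difference form: v_k = 4 + 2·C(k-1,2).
At k = 19: k-1 = 18, so v_{19} = 4 + 306 = 310.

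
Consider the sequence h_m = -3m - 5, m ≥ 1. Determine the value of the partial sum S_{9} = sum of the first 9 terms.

Over m = 1..9: Σm = 45.
Total = (-3)·45 + (-5)·9 = -180.

-180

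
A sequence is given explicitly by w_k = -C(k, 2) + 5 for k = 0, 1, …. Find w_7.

C(7, 2) = 21, so w_7 = -16.

-16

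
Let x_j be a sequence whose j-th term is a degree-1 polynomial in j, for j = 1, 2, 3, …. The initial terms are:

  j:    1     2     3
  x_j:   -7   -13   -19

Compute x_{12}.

1st diffs: -6, -6 (constant).
So x_j = -6j - 1.
Evaluating at j = 12 gives x_{12} = -73.

-73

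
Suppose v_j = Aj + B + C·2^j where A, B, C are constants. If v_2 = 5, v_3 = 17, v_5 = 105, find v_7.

The three given values yield: 2A + B + 4C = 5; 3A + B + 8C = 17; 5A + B + 32C = 105.
Subtracting the first from the second: A + 4C = 12.
Subtracting the second from the third: 2A + 24C = 88.
Solving: C = 4, A = -4, then B = -3.
Hence v_7 = -4·7 + (-3) + 4·128 = 481.

481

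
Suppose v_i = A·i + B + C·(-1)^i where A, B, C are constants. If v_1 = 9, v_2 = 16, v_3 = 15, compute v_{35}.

111

Plug in i = 1, 2, 3: A + B - C = 9; 2A + B + C = 16; 3A + B - C = 15.
Subtracting the first from the second: A + 2C = 7.
Subtracting the second from the third: A - 2C = -1.
Solving: C = 2, A = 3, then B = 8.
So v_i = 3·i + 8 + 2·(-1)^i; at i=35 this is 111.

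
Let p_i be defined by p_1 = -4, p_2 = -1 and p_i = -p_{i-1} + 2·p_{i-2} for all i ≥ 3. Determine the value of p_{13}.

Applying the relation repeatedly:
p_3 = -7  p_4 = 5  p_5 = -19  …  p_{10} = 509  p_{11} = -1027  p_{12} = 2045  p_{13} = -4099.
(Characteristic roots are 1 and -2.)

-4099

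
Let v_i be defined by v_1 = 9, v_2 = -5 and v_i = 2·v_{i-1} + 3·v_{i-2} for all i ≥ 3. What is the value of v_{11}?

59057

Applying the relation repeatedly:
v_3 = 17;  v_4 = 19;  v_5 = 89;  v_6 = 235;  v_7 = 737;  v_8 = 2179;  v_9 = 6569;  v_{10} = 19675;  v_{11} = 59057.
(Characteristic roots are 3 and -1.)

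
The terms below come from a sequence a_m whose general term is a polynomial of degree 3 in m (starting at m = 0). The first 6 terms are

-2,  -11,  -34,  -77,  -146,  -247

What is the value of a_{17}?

-6139

1st diffs: -9, -23, -43, -69, -101.
2nd diffs: -14, -20, -26, -32.
3rd diffs: -6, -6, -6 (constant).
Newton forward-difference form: a_m = -2 + (-9)·C(m,1) + (-14)·C(m,2) + (-6)·C(m,3).
At m = 17: m = 17, so a_{17} = -2 - 153 - 1904 - 4080 = -6139.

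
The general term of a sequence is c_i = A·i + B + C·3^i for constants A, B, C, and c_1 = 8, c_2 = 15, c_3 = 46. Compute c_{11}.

At i = 1, 2, 3: A + B + 3C = 8; 2A + B + 9C = 15; 3A + B + 27C = 46.
Subtracting the first from the second: A + 6C = 7.
Subtracting the second from the third: A + 18C = 31.
Solving: C = 2, A = -5, then B = 7.
So c_i = -5·i + 7 + 2·3^i; at i=11 this is 354246.

354246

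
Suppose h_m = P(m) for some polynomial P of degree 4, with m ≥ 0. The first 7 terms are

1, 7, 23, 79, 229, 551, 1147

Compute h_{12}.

19213

1st diffs: 6, 16, 56, 150, 322, 596.
2nd diffs: 10, 40, 94, 172, 274.
3rd diffs: 30, 54, 78, 102.
4th diffs: 24, 24, 24 (constant).
So h_m = m^4 - m^3 + m^2 + 5m + 1.
Evaluating at m = 12 gives h_{12} = 19213.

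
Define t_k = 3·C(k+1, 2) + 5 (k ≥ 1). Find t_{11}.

203

C(12, 2) = 66, so t_{11} = 203.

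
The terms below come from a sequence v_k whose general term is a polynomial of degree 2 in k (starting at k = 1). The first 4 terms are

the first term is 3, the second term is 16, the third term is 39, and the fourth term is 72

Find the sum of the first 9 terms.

1st diffs: 13, 23, 33.
2nd diffs: 10, 10 (constant).
Newton forward-difference form: v_k = 3 + 13·C(k-1,1) + 10·C(k-1,2).
Continuing: …, 115, 168, 231, 304, …, v_9 = 387.
Summing k = 1..9 (9 terms) gives 1335.

1335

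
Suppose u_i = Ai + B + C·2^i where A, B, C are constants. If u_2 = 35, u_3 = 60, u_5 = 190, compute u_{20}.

At i = 2, 3, 5: 2A + B + 4C = 35; 3A + B + 8C = 60; 5A + B + 32C = 190.
Subtracting the first from the second: A + 4C = 25.
Subtracting the second from the third: 2A + 24C = 130.
Solving: C = 5, A = 5, then B = 5.
So u_i = 5·i + 5 + 5·2^i; at i=20 this is 5242985.

5242985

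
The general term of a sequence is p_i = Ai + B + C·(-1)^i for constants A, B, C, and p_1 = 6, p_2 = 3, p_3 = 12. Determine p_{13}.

42

At i = 1, 2, 3: A + B - C = 6; 2A + B + C = 3; 3A + B - C = 12.
Subtracting the first from the second: A + 2C = -3.
Subtracting the second from the third: A - 2C = 9.
Solving: C = -3, A = 3, then B = 0.
Therefore p_{13} = 39 + 0 + (-3)·(-1) = 42.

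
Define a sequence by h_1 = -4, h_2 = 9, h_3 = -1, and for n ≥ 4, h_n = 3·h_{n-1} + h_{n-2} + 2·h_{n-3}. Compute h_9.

1151

h_4 = -2;  h_5 = 11;  h_6 = 29;  h_7 = 94;  h_8 = 333;  h_9 = 1151.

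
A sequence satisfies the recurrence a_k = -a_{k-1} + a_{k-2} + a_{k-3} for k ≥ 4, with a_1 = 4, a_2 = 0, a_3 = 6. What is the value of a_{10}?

-8

Compute successive terms:
a_4 = -2  a_5 = 8  a_6 = -4  a_7 = 10  a_8 = -6  a_9 = 12  a_{10} = -8.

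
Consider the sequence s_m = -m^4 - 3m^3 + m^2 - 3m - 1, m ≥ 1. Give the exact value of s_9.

-8695

s_9 = -1·9^4 - 3·9^3 + 1·9^2 - 3·9 - 1 = -8695.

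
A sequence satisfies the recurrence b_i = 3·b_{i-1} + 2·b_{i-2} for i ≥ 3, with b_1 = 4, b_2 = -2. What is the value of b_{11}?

19610

b_3 = 2;  b_4 = 2;  b_5 = 10;  b_6 = 34;  b_7 = 122;  b_8 = 434;  b_9 = 1546;  b_{10} = 5506;  b_{11} = 19610.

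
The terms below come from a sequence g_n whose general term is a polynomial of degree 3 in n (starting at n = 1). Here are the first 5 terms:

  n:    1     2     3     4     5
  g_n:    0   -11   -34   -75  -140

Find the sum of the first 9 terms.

-2160

1st diffs: -11, -23, -41, -65.
2nd diffs: -12, -18, -24.
3rd diffs: -6, -6 (constant).
Newton forward-difference form: g_n = (-11)·C(n-1,1) + (-12)·C(n-1,2) + (-6)·C(n-1,3).
Continuing: -235, -366, -539, -760.
Summing n = 1..9 (9 terms) gives -2160.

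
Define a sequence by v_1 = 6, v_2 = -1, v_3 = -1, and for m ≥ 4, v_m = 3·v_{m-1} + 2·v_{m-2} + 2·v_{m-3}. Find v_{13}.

Step forward from the initial values:
v_4 = 7  v_5 = 17  v_6 = 63  v_7 = 237  v_8 = 871  v_9 = 3213  v_{10} = 11855  v_{11} = 43733  v_{12} = 161335  v_{13} = 595181.

595181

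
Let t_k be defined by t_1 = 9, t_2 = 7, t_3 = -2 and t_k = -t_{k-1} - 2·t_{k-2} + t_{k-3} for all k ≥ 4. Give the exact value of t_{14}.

751

Iterate the recurrence:
t_4 = -3;  t_5 = 14;  t_6 = -10;  …;  t_{11} = 209;  t_{12} = -16;  t_{13} = -510;  t_{14} = 751.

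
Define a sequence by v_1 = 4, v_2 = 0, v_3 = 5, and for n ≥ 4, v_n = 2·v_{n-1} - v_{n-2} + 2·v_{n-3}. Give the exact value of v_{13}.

Compute successive terms:
v_4 = 18;  v_5 = 31;  v_6 = 54;  v_7 = 113;  v_8 = 234;  v_9 = 463;  v_{10} = 918;  v_{11} = 1841;  v_{12} = 3690;  v_{13} = 7375.

7375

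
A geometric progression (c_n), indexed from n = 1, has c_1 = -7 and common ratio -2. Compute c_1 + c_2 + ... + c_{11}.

-4781

c_n = (-7)·(-2)^(n-1).
S = (-7)·((-2)^11 - 1)/(-2 - 1) = (-7)·(-2048 - 1)/(-3) = -4781.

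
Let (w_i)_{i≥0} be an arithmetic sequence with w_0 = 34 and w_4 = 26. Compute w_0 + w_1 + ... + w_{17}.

Common difference d = (26 - 34) / (4 - 0) = -2.
w_i = 34 + (i - 0)·(-2).
w_{17} = 0; S = 18·(34 + 0)/2 = 306.

306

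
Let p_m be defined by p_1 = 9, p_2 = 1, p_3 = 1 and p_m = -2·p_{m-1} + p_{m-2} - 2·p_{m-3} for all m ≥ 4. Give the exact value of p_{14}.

-246639

Applying the relation repeatedly:
p_4 = -19;  p_5 = 37;  p_6 = -95;  …;  p_{11} = 13121;  p_{12} = -34883;  p_{13} = 92757;  p_{14} = -246639.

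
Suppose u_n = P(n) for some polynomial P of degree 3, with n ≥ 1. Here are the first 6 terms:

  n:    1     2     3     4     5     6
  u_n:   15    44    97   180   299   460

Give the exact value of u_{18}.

1st diffs: 29, 53, 83, 119, 161.
2nd diffs: 24, 30, 36, 42.
3rd diffs: 6, 6, 6 (constant).
So u_n = n^3 + 6n^2 + 4n + 4.
Evaluating at n = 18 gives u_{18} = 7852.

7852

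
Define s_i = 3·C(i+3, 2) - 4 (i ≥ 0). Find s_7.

C(10, 2) = 45, so s_7 = 131.

131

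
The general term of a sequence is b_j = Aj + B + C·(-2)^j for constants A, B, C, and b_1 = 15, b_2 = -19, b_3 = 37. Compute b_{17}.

655301

Plug in j = 1, 2, 3: A + B - 2C = 15; 2A + B + 4C = -19; 3A + B - 8C = 37.
Subtracting the first from the second: A + 6C = -34.
Subtracting the second from the third: A - 12C = 56.
Solving: C = -5, A = -4, then B = 9.
So b_j = -4·j + 9 + (-5)·(-2)^j; at j=17 this is 655301.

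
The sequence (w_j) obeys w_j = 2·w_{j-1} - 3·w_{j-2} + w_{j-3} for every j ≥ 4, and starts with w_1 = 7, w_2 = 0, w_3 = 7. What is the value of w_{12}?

-119

Applying the relation repeatedly:
w_4 = 21  w_5 = 21  w_6 = -14  w_7 = -70  w_8 = -77  w_9 = 42  w_{10} = 245  w_{11} = 287  w_{12} = -119.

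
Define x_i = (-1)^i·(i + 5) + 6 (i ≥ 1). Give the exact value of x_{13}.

(-1)^13 = -1; i + 5 at i=13 is 18; so x_{13} = -12.

-12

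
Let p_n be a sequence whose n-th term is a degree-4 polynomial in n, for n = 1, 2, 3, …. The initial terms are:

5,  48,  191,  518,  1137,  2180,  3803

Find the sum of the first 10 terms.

1st diffs: 43, 143, 327, 619, 1043, 1623.
2nd diffs: 100, 184, 292, 424, 580.
3rd diffs: 84, 108, 132, 156.
4th diffs: 24, 24, 24 (constant).
Newton forward-difference form: p_n = 5 + 43·C(n-1,1) + 100·C(n-1,2) + 84·C(n-1,3) + 24·C(n-1,4).
Continuing: 6186, 9533, 14072.
Summing n = 1..10 (10 terms) gives 37673.

37673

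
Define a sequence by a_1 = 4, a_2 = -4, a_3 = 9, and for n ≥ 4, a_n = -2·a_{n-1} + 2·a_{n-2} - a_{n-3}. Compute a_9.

Step forward from the initial values:
a_4 = -30;  a_5 = 82;  a_6 = -233;  a_7 = 660;  a_8 = -1868;  a_9 = 5289.

5289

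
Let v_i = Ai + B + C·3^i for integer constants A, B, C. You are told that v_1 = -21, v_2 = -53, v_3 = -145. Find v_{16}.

At i = 1, 2, 3: A + B + 3C = -21; 2A + B + 9C = -53; 3A + B + 27C = -145.
Subtracting the first from the second: A + 6C = -32.
Subtracting the second from the third: A + 18C = -92.
Solving: C = -5, A = -2, then B = -4.
Therefore v_{16} = -32 + (-4) + (-5)·43046721 = -215233641.

-215233641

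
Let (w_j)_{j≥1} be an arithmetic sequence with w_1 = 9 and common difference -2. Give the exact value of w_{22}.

w_j = 9 + (j - 1)·(-2).
w_{22} = 9 + 21·(-2) = -33.

-33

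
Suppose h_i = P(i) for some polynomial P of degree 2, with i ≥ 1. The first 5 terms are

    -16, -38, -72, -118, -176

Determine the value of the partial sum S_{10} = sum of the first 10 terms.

-2590

1st diffs: -22, -34, -46, -58.
2nd diffs: -12, -12, -12 (constant).
Newton forward-difference form: h_i = -16 + (-22)·C(i-1,1) + (-12)·C(i-1,2).
Continuing: …, -246, -328, -422, -528, …, h_{10} = -646.
Summing i = 1..10 (10 terms) gives -2590.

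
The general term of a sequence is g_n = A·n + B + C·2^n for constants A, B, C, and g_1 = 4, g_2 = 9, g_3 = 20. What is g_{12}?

12275

The three given values yield: A + B + 2C = 4; 2A + B + 4C = 9; 3A + B + 8C = 20.
Subtracting the first from the second: A + 2C = 5.
Subtracting the second from the third: A + 4C = 11.
Solving: C = 3, A = -1, then B = -1.
Hence g_{12} = -1·12 + (-1) + 3·4096 = 12275.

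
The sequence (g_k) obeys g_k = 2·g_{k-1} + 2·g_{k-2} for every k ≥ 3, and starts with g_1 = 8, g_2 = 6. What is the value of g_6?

520

g_3 = 28, g_4 = 68, g_5 = 192, g_6 = 520.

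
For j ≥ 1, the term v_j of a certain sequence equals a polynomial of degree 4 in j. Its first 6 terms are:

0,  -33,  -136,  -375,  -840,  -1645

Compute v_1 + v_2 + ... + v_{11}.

1st diffs: -33, -103, -239, -465, -805.
2nd diffs: -70, -136, -226, -340.
3rd diffs: -66, -90, -114.
4th diffs: -24, -24 (constant).
So v_j = -j^4 - j^3 - 4j^2 + j + 5.
Continuing: …, -2928, -4851, -7600, -11385, …, v_{11} = -16440.
Summing j = 1..11 (11 terms) gives -46233.

-46233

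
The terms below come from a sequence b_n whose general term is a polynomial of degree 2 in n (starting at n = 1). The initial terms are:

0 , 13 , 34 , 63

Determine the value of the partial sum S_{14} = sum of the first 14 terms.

1st diffs: 13, 21, 29.
2nd diffs: 8, 8 (constant).
Newton forward-difference form: b_n = 13·C(n-1,1) + 8·C(n-1,2).
Continuing: …, 100, 145, 198, 259, …, b_{14} = 793.
Summing n = 1..14 (14 terms) gives 4095.

4095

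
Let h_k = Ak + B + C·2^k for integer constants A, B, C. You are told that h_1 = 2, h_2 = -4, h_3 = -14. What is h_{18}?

Write the equations: A + B + 2C = 2; 2A + B + 4C = -4; 3A + B + 8C = -14.
Subtracting the first from the second: A + 2C = -6.
Subtracting the second from the third: A + 4C = -10.
Solving: C = -2, A = -2, then B = 8.
Hence h_{18} = -2·18 + 8 + (-2)·262144 = -524316.

-524316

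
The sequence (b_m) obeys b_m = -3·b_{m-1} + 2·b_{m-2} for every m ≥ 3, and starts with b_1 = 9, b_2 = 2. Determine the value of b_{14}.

Applying the relation repeatedly:
b_3 = 12, b_4 = -32, b_5 = 120, …, b_{11} = 243240, b_{12} = -866312, b_{13} = 3085416, b_{14} = -10988872.

-10988872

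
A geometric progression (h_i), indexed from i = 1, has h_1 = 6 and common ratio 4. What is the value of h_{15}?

h_i = 6·4^(i-1).
h_{15} = 6·4^14 = 1610612736.

1610612736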